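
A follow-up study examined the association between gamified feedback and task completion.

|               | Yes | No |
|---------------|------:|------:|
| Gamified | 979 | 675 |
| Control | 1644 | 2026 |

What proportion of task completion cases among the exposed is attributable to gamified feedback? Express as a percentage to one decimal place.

24.3

Cells: a = 979, b = 675, c = 1644, d = 2026.
Risk in exposed = 979/1654 = 0.59190; risk in unexposed = 1644/3670 = 0.44796.
RR = 0.59190/0.44796 = 1.32133
AR% = (RR − 1)/RR × 100 = (1.32133 − 1)/1.32133 × 100 = 24.3187%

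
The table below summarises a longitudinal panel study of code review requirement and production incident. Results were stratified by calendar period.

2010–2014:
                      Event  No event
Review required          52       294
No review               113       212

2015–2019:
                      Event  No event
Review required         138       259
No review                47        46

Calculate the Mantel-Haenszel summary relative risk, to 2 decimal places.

0.53

RR_MH = Σ(aᵢ·n₀ᵢ/nᵢ) / Σ(cᵢ·n₁ᵢ/nᵢ), with n₁ᵢ = aᵢ+bᵢ (exposed), n₀ᵢ = cᵢ+dᵢ (unexposed), nᵢ = n₁ᵢ+n₀ᵢ.
Stratum 1 (2010–2014): n₁ = 346, n₀ = 325, n = 671; a·n₀/n = 52·325/671 = 25.1863; c·n₁/n = 113·346/671 = 58.2683
Stratum 2 (2015–2019): n₁ = 397, n₀ = 93, n = 490; a·n₀/n = 138·93/490 = 26.1918; c·n₁/n = 47·397/490 = 38.0796
RR_MH = (25.1863 + 26.1918) / (58.2683 + 38.0796) = 51.3781 / 96.3478 = 0.53326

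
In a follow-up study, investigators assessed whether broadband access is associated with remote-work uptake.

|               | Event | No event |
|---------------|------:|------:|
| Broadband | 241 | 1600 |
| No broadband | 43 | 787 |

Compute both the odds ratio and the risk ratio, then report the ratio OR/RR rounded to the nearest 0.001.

Cells: a = 241, b = 1600, c = 43, d = 787.
OR = (241·787)/(1600·43) = 189667/68800 = 2.75679
Risk in exposed = 241/1841 = 0.13091; risk in unexposed = 43/830 = 0.05181; RR = 2.52681
OR/RR = 2.75679 / 2.52681 = 1.09101
The outcome is not rare, so the OR lies further from 1 than the RR.

1.091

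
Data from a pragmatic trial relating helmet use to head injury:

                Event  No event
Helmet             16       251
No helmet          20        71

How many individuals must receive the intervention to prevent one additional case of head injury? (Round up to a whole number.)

7

Risk in treated group = 16/267 = 0.05993; risk in control = 20/91 = 0.21978.
Absolute risk reduction = 0.21978 − 0.05993 = 0.15986
NNT = 1 / ARR = 1 / 0.15986 = 6.256 → round up → 7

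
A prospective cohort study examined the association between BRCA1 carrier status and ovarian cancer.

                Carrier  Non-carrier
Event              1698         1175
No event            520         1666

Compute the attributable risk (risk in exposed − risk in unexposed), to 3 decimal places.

0.352

Reading the table with exposure as columns: a = 1698 (Carrier, case), b = 520 (Carrier, non-case), c = 1175 (Non-carrier, case), d = 1666.
Risk in exposed = 1698/2218 = 0.765555; risk in unexposed = 1175/2841 = 0.413587.
Risk difference = 0.765555 − 0.413587 = 0.351968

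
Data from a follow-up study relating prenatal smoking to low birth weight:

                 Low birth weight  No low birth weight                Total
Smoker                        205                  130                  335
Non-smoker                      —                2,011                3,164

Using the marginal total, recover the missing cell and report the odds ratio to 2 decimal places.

The missing cell is in the unexposed row: 3164 − 2011 = 1153.
So a = 205, b = 130, c = 1153, d = 2011.
OR = (a·d)/(b·c) = (205 × 2011) / (130 × 1153) = 412255 / 149890 = 2.75038

2.75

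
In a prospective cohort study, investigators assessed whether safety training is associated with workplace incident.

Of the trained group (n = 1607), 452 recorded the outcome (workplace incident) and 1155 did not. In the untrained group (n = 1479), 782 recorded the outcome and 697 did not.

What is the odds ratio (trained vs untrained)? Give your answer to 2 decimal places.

0.35

From the description: a = 452, b = 1155, c = 782, d = 697.
OR = (a·d)/(b·c) = (452 × 697) / (1155 × 782) = 315044 / 903210 = 0.34880
Exposure is associated with lower odds of workplace incident (OR = 0.35 < 1).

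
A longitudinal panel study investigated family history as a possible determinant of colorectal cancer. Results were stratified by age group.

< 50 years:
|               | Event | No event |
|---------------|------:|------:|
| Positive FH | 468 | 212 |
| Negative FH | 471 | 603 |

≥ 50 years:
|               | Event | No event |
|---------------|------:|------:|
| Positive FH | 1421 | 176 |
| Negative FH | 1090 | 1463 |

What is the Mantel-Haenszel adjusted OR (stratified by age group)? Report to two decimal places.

OR_MH = Σ(aᵢdᵢ/nᵢ) / Σ(bᵢcᵢ/nᵢ), where nᵢ is the stratum total.
Stratum 1 (< 50 years): n = 1754; a·d/n = 468·603/1754 = 160.8917; b·c/n = 212·471/1754 = 56.9282
Stratum 2 (≥ 50 years): n = 4150; a·d/n = 1421·1463/4150 = 500.9453; b·c/n = 176·1090/4150 = 46.2265
OR_MH = (160.8917 + 500.9453) / (56.9282 + 46.2265) = 661.8370 / 103.1547 = 6.41597

6.42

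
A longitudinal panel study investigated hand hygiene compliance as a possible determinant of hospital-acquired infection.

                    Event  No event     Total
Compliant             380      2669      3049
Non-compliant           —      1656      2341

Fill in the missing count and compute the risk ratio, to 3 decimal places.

0.426

The missing cell is in the unexposed row: 2341 − 1656 = 685.
So a = 380, b = 2669, c = 685, d = 1656.
RR = [a/(a+b)] / [c/(c+d)] = (380/3049) / (685/2341) = 0.12463/0.29261 = 0.42593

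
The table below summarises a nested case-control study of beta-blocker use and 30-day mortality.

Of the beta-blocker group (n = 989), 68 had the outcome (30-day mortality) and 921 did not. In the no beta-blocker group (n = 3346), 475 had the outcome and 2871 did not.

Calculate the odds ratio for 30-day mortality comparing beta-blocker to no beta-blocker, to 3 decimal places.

0.446

From the description: a = 68, b = 921, c = 475, d = 2871.
OR = (a·d)/(b·c) = (68 × 2871) / (921 × 475) = 195228 / 437475 = 0.44626
Exposure is associated with lower odds of 30-day mortality (OR = 0.45 < 1).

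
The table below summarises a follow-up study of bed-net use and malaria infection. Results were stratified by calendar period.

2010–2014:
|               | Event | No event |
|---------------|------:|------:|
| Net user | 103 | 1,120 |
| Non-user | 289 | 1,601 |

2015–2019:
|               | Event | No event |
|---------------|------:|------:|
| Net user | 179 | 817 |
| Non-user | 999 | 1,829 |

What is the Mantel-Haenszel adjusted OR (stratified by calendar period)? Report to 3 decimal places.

0.437

OR_MH = Σ(aᵢdᵢ/nᵢ) / Σ(bᵢcᵢ/nᵢ), where nᵢ is the stratum total.
Stratum 1 (2010–2014): n = 3113; a·d/n = 103·1601/3113 = 52.9724; b·c/n = 1120·289/3113 = 103.9769
Stratum 2 (2015–2019): n = 3824; a·d/n = 179·1829/3824 = 85.6148; b·c/n = 817·999/3824 = 213.4370
OR_MH = (52.9724 + 85.6148) / (103.9769 + 213.4370) = 138.5872 / 317.4138 = 0.43661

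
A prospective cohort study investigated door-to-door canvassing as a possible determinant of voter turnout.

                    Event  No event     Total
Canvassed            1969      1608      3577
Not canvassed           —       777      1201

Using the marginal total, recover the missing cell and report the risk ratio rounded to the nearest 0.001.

The missing cell is in the unexposed row: 1201 − 777 = 424.
So a = 1969, b = 1608, c = 424, d = 777.
RR = [a/(a+b)] / [c/(c+d)] = (1969/3577) / (424/1201) = 0.55046/0.35304 = 1.55921

1.559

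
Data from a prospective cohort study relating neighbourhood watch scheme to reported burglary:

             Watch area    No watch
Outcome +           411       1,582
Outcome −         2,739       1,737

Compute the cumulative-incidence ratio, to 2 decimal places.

0.27

Reading the table with exposure as columns: a = 411 (Watch area, case), b = 2739 (Watch area, non-case), c = 1582 (No watch, case), d = 1737.
Risk in exposed = 411/3150 = 0.13048; risk in unexposed = 1582/3319 = 0.47665.
RR = 0.13048 / 0.47665 = 0.27374
The risk is 73% lower among the exposed than among the unexposed.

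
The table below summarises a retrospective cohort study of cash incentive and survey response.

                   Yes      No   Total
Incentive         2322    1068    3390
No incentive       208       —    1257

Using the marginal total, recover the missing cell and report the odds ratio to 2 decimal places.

The missing cell is in the unexposed row: 1257 − 208 = 1049.
So a = 2322, b = 1068, c = 208, d = 1049.
OR = (a·d)/(b·c) = (2322 × 1049) / (1068 × 208) = 2435778 / 222144 = 10.96486

10.96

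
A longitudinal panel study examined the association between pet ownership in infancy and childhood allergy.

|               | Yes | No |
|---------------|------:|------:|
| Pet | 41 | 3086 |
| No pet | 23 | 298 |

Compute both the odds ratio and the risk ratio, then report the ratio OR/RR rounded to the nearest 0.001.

0.941

Cells: a = 41, b = 3086, c = 23, d = 298.
OR = (41·298)/(3086·23) = 12218/70978 = 0.17214
Risk in exposed = 41/3127 = 0.01311; risk in unexposed = 23/321 = 0.07165; RR = 0.18299
OR/RR = 0.17214 / 0.18299 = 0.94068
The outcome is rare in both groups, so OR ≈ RR (ratio near 1).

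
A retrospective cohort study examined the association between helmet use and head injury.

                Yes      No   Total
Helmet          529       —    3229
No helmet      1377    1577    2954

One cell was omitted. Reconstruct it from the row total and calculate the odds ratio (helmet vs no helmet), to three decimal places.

0.224

The missing cell is in the exposed row: 3229 − 529 = 2700.
So a = 529, b = 2700, c = 1377, d = 1577.
OR = (a·d)/(b·c) = (529 × 1577) / (2700 × 1377) = 834233 / 3717900 = 0.22438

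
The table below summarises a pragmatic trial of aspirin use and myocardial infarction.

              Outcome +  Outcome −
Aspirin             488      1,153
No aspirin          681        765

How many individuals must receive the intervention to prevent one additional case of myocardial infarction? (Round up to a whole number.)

Risk in treated group = 488/1641 = 0.29738; risk in control = 681/1446 = 0.47095.
Absolute risk reduction = 0.47095 − 0.29738 = 0.17357
NNT = 1 / ARR = 1 / 0.17357 = 5.761 → round up → 6

6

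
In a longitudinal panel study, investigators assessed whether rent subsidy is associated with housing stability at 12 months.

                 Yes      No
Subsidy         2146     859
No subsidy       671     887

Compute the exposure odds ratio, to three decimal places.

3.302

Cells: a = 2146, b = 859, c = 671, d = 887.
OR = (a·d)/(b·c) = (2146 × 887) / (859 × 671) = 1903502 / 576389 = 3.30246
The odds of housing stability at 12 months are about 3.30 times as high in the subsidy group.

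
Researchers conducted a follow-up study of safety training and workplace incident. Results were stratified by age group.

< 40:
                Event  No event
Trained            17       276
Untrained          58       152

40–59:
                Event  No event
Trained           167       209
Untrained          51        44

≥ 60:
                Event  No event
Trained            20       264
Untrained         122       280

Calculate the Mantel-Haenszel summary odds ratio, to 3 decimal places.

OR_MH = Σ(aᵢdᵢ/nᵢ) / Σ(bᵢcᵢ/nᵢ), where nᵢ is the stratum total.
Stratum 1 (< 40): n = 503; a·d/n = 17·152/503 = 5.1372; b·c/n = 276·58/503 = 31.8250
Stratum 2 (40–59): n = 471; a·d/n = 167·44/471 = 15.6008; b·c/n = 209·51/471 = 22.6306
Stratum 3 (≥ 60): n = 686; a·d/n = 20·280/686 = 8.1633; b·c/n = 264·122/686 = 46.9504
OR_MH = (5.1372 + 15.6008 + 8.1633) / (31.8250 + 22.6306 + 46.9504) = 28.9013 / 101.4061 = 0.28501

0.285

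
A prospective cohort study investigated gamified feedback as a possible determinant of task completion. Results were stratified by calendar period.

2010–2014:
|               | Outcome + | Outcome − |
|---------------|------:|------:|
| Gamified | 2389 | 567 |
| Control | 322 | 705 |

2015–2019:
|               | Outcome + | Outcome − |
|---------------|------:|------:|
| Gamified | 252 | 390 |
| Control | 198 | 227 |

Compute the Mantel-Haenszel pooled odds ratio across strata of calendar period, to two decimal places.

4.03

OR_MH = Σ(aᵢdᵢ/nᵢ) / Σ(bᵢcᵢ/nᵢ), where nᵢ is the stratum total.
Stratum 1 (2010–2014): n = 3983; a·d/n = 2389·705/3983 = 422.8584; b·c/n = 567·322/3983 = 45.8383
Stratum 2 (2015–2019): n = 1067; a·d/n = 252·227/1067 = 53.6120; b·c/n = 390·198/1067 = 72.3711
OR_MH = (422.8584 + 53.6120) / (45.8383 + 72.3711) = 476.4704 / 118.2094 = 4.03073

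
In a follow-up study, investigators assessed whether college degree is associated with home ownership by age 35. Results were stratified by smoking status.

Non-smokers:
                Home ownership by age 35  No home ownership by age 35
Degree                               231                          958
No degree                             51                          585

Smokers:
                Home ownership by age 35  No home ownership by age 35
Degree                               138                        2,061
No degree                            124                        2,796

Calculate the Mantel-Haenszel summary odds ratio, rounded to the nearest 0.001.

1.948

OR_MH = Σ(aᵢdᵢ/nᵢ) / Σ(bᵢcᵢ/nᵢ), where nᵢ is the stratum total.
Stratum 1 (Non-smokers): n = 1825; a·d/n = 231·585/1825 = 74.0466; b·c/n = 958·51/1825 = 26.7715
Stratum 2 (Smokers): n = 5119; a·d/n = 138·2796/5119 = 75.3757; b·c/n = 2061·124/5119 = 49.9246
OR_MH = (74.0466 + 75.3757) / (26.7715 + 49.9246) = 149.4222 / 76.6961 = 1.94824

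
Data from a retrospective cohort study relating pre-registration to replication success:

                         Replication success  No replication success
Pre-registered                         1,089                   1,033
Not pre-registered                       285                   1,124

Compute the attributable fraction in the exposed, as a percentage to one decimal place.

60.6

Cells: a = 1089, b = 1033, c = 285, d = 1124.
Risk in exposed = 1089/2122 = 0.51320; risk in unexposed = 285/1409 = 0.20227.
RR = 0.51320/0.20227 = 2.53716
AR% = (RR − 1)/RR × 100 = (2.53716 − 1)/2.53716 × 100 = 60.5859%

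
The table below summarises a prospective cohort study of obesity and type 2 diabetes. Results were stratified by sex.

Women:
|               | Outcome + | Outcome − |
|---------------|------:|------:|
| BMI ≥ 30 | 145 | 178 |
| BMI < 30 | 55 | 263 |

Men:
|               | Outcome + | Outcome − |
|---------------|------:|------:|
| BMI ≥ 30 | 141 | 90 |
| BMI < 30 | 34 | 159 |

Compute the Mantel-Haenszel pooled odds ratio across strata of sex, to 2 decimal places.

OR_MH = Σ(aᵢdᵢ/nᵢ) / Σ(bᵢcᵢ/nᵢ), where nᵢ is the stratum total.
Stratum 1 (Women): n = 641; a·d/n = 145·263/641 = 59.4930; b·c/n = 178·55/641 = 15.2730
Stratum 2 (Men): n = 424; a·d/n = 141·159/424 = 52.8750; b·c/n = 90·34/424 = 7.2170
OR_MH = (59.4930 + 52.8750) / (15.2730 + 7.2170) = 112.3680 / 22.4900 = 4.99635

5.00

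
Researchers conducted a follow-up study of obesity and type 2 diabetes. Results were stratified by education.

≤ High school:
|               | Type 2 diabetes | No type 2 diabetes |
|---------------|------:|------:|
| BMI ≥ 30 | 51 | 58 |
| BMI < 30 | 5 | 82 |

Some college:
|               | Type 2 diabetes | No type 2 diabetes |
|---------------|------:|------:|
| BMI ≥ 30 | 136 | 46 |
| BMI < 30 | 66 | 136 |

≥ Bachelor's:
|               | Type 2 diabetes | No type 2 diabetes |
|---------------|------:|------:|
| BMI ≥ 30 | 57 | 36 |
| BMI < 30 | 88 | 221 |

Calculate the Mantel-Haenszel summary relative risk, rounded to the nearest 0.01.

2.54

RR_MH = Σ(aᵢ·n₀ᵢ/nᵢ) / Σ(cᵢ·n₁ᵢ/nᵢ), with n₁ᵢ = aᵢ+bᵢ (exposed), n₀ᵢ = cᵢ+dᵢ (unexposed), nᵢ = n₁ᵢ+n₀ᵢ.
Stratum 1 (≤ High school): n₁ = 109, n₀ = 87, n = 196; a·n₀/n = 51·87/196 = 22.6378; c·n₁/n = 5·109/196 = 2.7806
Stratum 2 (Some college): n₁ = 182, n₀ = 202, n = 384; a·n₀/n = 136·202/384 = 71.5417; c·n₁/n = 66·182/384 = 31.2812
Stratum 3 (≥ Bachelor's): n₁ = 93, n₀ = 309, n = 402; a·n₀/n = 57·309/402 = 43.8134; c·n₁/n = 88·93/402 = 20.3582
RR_MH = (22.6378 + 71.5417 + 43.8134) / (2.7806 + 31.2812 + 20.3582) = 137.9929 / 54.4201 = 2.53570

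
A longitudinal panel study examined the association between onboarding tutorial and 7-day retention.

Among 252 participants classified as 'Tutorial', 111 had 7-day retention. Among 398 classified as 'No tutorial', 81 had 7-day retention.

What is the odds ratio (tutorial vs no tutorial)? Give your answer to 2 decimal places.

3.08

From the description: a = 111, b = 141, c = 81, d = 317.
OR = (a·d)/(b·c) = (111 × 317) / (141 × 81) = 35187 / 11421 = 3.08090
The odds of 7-day retention are about 3.08 times as high in the tutorial group.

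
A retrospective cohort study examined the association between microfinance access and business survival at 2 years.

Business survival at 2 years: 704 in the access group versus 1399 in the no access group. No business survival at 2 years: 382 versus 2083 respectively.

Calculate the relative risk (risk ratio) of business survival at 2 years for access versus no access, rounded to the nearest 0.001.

From the description: a = 704, b = 382, c = 1399, d = 2083.
Risk in exposed = 704/1086 = 0.64825; risk in unexposed = 1399/3482 = 0.40178.
RR = 0.64825 / 0.40178 = 1.61344
The risk among the exposed is 1.61 times that among the unexposed.

1.613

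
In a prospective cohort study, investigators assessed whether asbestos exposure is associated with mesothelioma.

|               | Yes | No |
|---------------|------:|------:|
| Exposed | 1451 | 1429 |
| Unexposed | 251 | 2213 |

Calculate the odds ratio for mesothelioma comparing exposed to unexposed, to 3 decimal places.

8.952

Cells: a = 1451, b = 1429, c = 251, d = 2213.
OR = (a·d)/(b·c) = (1451 × 2213) / (1429 × 251) = 3211063 / 358679 = 8.95247
The odds of mesothelioma are about 8.95 times as high in the exposed group.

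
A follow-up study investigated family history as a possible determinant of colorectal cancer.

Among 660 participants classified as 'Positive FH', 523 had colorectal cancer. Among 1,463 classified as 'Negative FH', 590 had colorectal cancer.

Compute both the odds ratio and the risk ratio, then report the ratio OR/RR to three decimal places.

From the description: a = 523, b = 137, c = 590, d = 873.
OR = (523·873)/(137·590) = 456579/80830 = 5.64863
Risk in exposed = 523/660 = 0.79242; risk in unexposed = 590/1463 = 0.40328; RR = 1.96494
OR/RR = 5.64863 / 1.96494 = 2.87471
The outcome is not rare, so the OR lies further from 1 than the RR.

2.875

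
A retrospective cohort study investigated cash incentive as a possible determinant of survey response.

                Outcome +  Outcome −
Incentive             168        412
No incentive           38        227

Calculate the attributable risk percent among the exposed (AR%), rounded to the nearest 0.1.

50.5

Cells: a = 168, b = 412, c = 38, d = 227.
Risk in exposed = 168/580 = 0.28966; risk in unexposed = 38/265 = 0.14340.
RR = 0.28966/0.14340 = 2.01996
AR% = (RR − 1)/RR × 100 = (2.01996 − 1)/2.01996 × 100 = 50.4942%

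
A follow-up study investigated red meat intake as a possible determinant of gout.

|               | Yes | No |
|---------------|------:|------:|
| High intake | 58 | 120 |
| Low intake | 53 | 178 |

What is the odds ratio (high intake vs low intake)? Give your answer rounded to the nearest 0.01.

1.62

Cells: a = 58, b = 120, c = 53, d = 178.
OR = (a·d)/(b·c) = (58 × 178) / (120 × 53) = 10324 / 6360 = 1.62327
The odds of gout are about 1.62 times as high in the high intake group.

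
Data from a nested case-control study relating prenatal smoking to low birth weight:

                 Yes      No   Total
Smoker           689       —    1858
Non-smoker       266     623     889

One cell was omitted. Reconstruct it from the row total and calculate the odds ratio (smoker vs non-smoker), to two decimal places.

1.38

The missing cell is in the exposed row: 1858 − 689 = 1169.
So a = 689, b = 1169, c = 266, d = 623.
OR = (a·d)/(b·c) = (689 × 623) / (1169 × 266) = 429247 / 310954 = 1.38042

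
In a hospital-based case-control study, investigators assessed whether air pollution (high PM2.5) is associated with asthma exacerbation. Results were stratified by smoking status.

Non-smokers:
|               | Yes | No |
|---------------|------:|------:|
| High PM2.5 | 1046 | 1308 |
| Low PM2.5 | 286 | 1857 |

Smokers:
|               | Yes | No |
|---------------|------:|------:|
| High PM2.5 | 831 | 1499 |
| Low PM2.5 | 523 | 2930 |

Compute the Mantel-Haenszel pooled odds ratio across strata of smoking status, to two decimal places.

3.90

OR_MH = Σ(aᵢdᵢ/nᵢ) / Σ(bᵢcᵢ/nᵢ), where nᵢ is the stratum total.
Stratum 1 (Non-smokers): n = 4497; a·d/n = 1046·1857/4497 = 431.9373; b·c/n = 1308·286/4497 = 83.1861
Stratum 2 (Smokers): n = 5783; a·d/n = 831·2930/5783 = 421.0323; b·c/n = 1499·523/5783 = 135.5658
OR_MH = (431.9373 + 421.0323) / (83.1861 + 135.5658) = 852.9696 / 218.7519 = 3.89926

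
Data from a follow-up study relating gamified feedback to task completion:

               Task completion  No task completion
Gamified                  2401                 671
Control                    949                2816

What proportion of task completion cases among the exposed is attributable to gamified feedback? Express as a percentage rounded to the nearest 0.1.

67.7

Cells: a = 2401, b = 671, c = 949, d = 2816.
Risk in exposed = 2401/3072 = 0.78158; risk in unexposed = 949/3765 = 0.25206.
RR = 0.78158/0.25206 = 3.10077
AR% = (RR − 1)/RR × 100 = (3.10077 − 1)/3.10077 × 100 = 67.7500%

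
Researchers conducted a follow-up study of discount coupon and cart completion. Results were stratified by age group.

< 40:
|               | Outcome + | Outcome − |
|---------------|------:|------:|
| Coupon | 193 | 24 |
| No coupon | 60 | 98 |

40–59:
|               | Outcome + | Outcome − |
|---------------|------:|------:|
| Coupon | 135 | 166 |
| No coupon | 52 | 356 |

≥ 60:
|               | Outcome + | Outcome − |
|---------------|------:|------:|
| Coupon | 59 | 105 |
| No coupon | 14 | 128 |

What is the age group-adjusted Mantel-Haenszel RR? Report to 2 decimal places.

2.90

RR_MH = Σ(aᵢ·n₀ᵢ/nᵢ) / Σ(cᵢ·n₁ᵢ/nᵢ), with n₁ᵢ = aᵢ+bᵢ (exposed), n₀ᵢ = cᵢ+dᵢ (unexposed), nᵢ = n₁ᵢ+n₀ᵢ.
Stratum 1 (< 40): n₁ = 217, n₀ = 158, n = 375; a·n₀/n = 193·158/375 = 81.3173; c·n₁/n = 60·217/375 = 34.7200
Stratum 2 (40–59): n₁ = 301, n₀ = 408, n = 709; a·n₀/n = 135·408/709 = 77.6869; c·n₁/n = 52·301/709 = 22.0762
Stratum 3 (≥ 60): n₁ = 164, n₀ = 142, n = 306; a·n₀/n = 59·142/306 = 27.3791; c·n₁/n = 14·164/306 = 7.5033
RR_MH = (81.3173 + 77.6869 + 27.3791) / (34.7200 + 22.0762 + 7.5033) = 186.3833 / 64.2994 = 2.89868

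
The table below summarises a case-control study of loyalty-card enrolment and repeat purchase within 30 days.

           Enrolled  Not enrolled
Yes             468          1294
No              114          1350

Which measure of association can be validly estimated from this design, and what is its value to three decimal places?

Reading the table with exposure as columns: a = 468 (Enrolled, case), b = 114 (Enrolled, non-case), c = 1294 (Not enrolled, case), d = 1350.
This is a case-control study: participants were sampled on outcome status, so risks in the source population cannot be estimated directly — relative risk is not valid here. The odds ratio is the appropriate measure.
OR = (a·d)/(b·c) = (468 × 1350) / (114 × 1294) = 631800 / 147516 = 4.28293

4.283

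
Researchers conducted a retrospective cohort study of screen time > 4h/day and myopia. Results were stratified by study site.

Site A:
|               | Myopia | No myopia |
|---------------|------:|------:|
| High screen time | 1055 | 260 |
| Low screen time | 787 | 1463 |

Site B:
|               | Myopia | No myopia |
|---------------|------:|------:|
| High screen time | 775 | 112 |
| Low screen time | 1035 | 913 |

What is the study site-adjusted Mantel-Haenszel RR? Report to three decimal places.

RR_MH = Σ(aᵢ·n₀ᵢ/nᵢ) / Σ(cᵢ·n₁ᵢ/nᵢ), with n₁ᵢ = aᵢ+bᵢ (exposed), n₀ᵢ = cᵢ+dᵢ (unexposed), nᵢ = n₁ᵢ+n₀ᵢ.
Stratum 1 (Site A): n₁ = 1315, n₀ = 2250, n = 3565; a·n₀/n = 1055·2250/3565 = 665.8485; c·n₁/n = 787·1315/3565 = 290.2959
Stratum 2 (Site B): n₁ = 887, n₀ = 1948, n = 2835; a·n₀/n = 775·1948/2835 = 532.5220; c·n₁/n = 1035·887/2835 = 323.8254
RR_MH = (665.8485 + 532.5220) / (290.2959 + 323.8254) = 1198.3706 / 614.1213 = 1.95136

1.951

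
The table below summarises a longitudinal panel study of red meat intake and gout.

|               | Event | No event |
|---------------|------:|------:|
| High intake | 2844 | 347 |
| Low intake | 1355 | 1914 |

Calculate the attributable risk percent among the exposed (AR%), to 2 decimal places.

Cells: a = 2844, b = 347, c = 1355, d = 1914.
Risk in exposed = 2844/3191 = 0.89126; risk in unexposed = 1355/3269 = 0.41450.
RR = 0.89126/0.41450 = 2.15020
AR% = (RR − 1)/RR × 100 = (2.15020 − 1)/2.15020 × 100 = 53.4927%

53.49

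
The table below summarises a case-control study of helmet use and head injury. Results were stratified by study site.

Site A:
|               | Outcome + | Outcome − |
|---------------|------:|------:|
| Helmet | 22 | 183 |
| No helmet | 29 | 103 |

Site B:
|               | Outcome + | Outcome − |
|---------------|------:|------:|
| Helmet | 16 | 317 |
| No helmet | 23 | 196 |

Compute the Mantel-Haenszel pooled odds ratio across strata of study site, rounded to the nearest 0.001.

0.428

OR_MH = Σ(aᵢdᵢ/nᵢ) / Σ(bᵢcᵢ/nᵢ), where nᵢ is the stratum total.
Stratum 1 (Site A): n = 337; a·d/n = 22·103/337 = 6.7240; b·c/n = 183·29/337 = 15.7478
Stratum 2 (Site B): n = 552; a·d/n = 16·196/552 = 5.6812; b·c/n = 317·23/552 = 13.2083
OR_MH = (6.7240 + 5.6812) / (15.7478 + 13.2083) = 12.4052 / 28.9561 = 0.42841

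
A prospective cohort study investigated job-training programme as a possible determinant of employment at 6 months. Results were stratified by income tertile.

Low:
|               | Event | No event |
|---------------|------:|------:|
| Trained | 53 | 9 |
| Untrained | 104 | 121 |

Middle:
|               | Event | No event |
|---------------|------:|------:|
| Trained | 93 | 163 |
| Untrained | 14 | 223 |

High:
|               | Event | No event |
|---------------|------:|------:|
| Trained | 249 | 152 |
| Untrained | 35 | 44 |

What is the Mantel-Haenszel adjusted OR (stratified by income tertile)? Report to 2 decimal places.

OR_MH = Σ(aᵢdᵢ/nᵢ) / Σ(bᵢcᵢ/nᵢ), where nᵢ is the stratum total.
Stratum 1 (Low): n = 287; a·d/n = 53·121/287 = 22.3449; b·c/n = 9·104/287 = 3.2613
Stratum 2 (Middle): n = 493; a·d/n = 93·223/493 = 42.0669; b·c/n = 163·14/493 = 4.6288
Stratum 3 (High): n = 480; a·d/n = 249·44/480 = 22.8250; b·c/n = 152·35/480 = 11.0833
OR_MH = (22.3449 + 42.0669 + 22.8250) / (3.2613 + 4.6288 + 11.0833) = 87.2369 / 18.9735 = 4.59784

4.60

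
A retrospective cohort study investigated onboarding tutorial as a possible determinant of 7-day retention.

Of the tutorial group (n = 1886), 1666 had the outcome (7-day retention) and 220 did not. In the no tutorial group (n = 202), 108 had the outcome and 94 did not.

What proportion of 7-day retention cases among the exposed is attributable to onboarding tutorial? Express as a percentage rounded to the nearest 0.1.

39.5

From the description: a = 1666, b = 220, c = 108, d = 94.
Risk in exposed = 1666/1886 = 0.88335; risk in unexposed = 108/202 = 0.53465.
RR = 0.88335/0.53465 = 1.65219
AR% = (RR − 1)/RR × 100 = (1.65219 − 1)/1.65219 × 100 = 39.4744%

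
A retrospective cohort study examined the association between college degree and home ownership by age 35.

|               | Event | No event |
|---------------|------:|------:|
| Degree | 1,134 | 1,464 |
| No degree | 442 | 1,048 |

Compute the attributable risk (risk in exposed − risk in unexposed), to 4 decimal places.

Cells: a = 1134, b = 1464, c = 442, d = 1048.
Risk in exposed = 1134/2598 = 0.436490; risk in unexposed = 442/1490 = 0.296644.
Risk difference = 0.436490 − 0.296644 = 0.139845

0.1398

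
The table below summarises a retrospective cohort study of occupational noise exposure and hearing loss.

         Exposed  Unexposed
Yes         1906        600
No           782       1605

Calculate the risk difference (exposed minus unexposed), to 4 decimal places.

0.4370

Reading the table with exposure as columns: a = 1906 (Exposed, case), b = 782 (Exposed, non-case), c = 600 (Unexposed, case), d = 1605.
Risk in exposed = 1906/2688 = 0.709077; risk in unexposed = 600/2205 = 0.272109.
Risk difference = 0.709077 − 0.272109 = 0.436969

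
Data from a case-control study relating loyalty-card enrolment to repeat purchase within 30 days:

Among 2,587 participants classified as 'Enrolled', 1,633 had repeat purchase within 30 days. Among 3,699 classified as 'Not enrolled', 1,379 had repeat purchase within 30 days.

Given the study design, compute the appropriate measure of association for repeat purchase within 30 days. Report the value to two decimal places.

From the description: a = 1633, b = 954, c = 1379, d = 2320.
This is a case-control study: participants were sampled on outcome status, so risks in the source population cannot be estimated directly — relative risk is not valid here. The odds ratio is the appropriate measure.
OR = (a·d)/(b·c) = (1633 × 2320) / (954 × 1379) = 3788560 / 1315566 = 2.87979

2.88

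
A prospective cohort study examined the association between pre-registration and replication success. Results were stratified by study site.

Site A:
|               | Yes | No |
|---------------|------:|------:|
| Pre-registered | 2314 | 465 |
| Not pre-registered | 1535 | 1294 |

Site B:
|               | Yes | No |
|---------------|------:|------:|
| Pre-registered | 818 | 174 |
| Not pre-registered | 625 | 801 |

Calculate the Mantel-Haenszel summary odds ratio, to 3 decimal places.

4.673

OR_MH = Σ(aᵢdᵢ/nᵢ) / Σ(bᵢcᵢ/nᵢ), where nᵢ is the stratum total.
Stratum 1 (Site A): n = 5608; a·d/n = 2314·1294/5608 = 533.9365; b·c/n = 465·1535/5608 = 127.2780
Stratum 2 (Site B): n = 2418; a·d/n = 818·801/2418 = 270.9752; b·c/n = 174·625/2418 = 44.9752
OR_MH = (533.9365 + 270.9752) / (127.2780 + 44.9752) = 804.9117 / 172.2532 = 4.67284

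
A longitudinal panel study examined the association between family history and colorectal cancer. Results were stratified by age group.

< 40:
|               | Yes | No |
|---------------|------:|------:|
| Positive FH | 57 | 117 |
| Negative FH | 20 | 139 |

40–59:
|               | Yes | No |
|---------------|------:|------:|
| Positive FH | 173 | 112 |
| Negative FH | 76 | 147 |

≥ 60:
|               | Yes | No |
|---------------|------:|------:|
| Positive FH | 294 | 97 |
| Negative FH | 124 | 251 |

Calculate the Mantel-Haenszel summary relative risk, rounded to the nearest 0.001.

RR_MH = Σ(aᵢ·n₀ᵢ/nᵢ) / Σ(cᵢ·n₁ᵢ/nᵢ), with n₁ᵢ = aᵢ+bᵢ (exposed), n₀ᵢ = cᵢ+dᵢ (unexposed), nᵢ = n₁ᵢ+n₀ᵢ.
Stratum 1 (< 40): n₁ = 174, n₀ = 159, n = 333; a·n₀/n = 57·159/333 = 27.2162; c·n₁/n = 20·174/333 = 10.4505
Stratum 2 (40–59): n₁ = 285, n₀ = 223, n = 508; a·n₀/n = 173·223/508 = 75.9429; c·n₁/n = 76·285/508 = 42.6378
Stratum 3 (≥ 60): n₁ = 391, n₀ = 375, n = 766; a·n₀/n = 294·375/766 = 143.9295; c·n₁/n = 124·391/766 = 63.2950
RR_MH = (27.2162 + 75.9429 + 143.9295) / (10.4505 + 42.6378 + 63.2950) = 247.0886 / 116.3833 = 2.12306

2.123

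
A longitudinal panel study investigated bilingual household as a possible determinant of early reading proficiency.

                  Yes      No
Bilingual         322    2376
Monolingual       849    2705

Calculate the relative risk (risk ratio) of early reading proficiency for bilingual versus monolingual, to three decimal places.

0.500

Cells: a = 322, b = 2376, c = 849, d = 2705.
Risk in exposed = 322/2698 = 0.11935; risk in unexposed = 849/3554 = 0.23889.
RR = 0.11935 / 0.23889 = 0.49960
The risk is 50% lower among the exposed than among the unexposed.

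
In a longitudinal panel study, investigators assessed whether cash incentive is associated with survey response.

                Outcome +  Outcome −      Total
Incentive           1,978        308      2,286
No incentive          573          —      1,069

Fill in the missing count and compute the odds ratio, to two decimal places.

5.56

The missing cell is in the unexposed row: 1069 − 573 = 496.
So a = 1978, b = 308, c = 573, d = 496.
OR = (a·d)/(b·c) = (1978 × 496) / (308 × 573) = 981088 / 176484 = 5.55908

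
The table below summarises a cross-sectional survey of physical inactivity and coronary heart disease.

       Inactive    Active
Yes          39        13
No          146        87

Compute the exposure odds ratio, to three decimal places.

Reading the table with exposure as columns: a = 39 (Inactive, case), b = 146 (Inactive, non-case), c = 13 (Active, case), d = 87.
OR = (a·d)/(b·c) = (39 × 87) / (146 × 13) = 3393 / 1898 = 1.78767
The odds of coronary heart disease are about 1.79 times as high in the inactive group.

1.788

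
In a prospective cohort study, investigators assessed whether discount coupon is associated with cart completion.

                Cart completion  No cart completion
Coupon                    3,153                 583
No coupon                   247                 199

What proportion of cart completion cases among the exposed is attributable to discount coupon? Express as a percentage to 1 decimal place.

Cells: a = 3153, b = 583, c = 247, d = 199.
Risk in exposed = 3153/3736 = 0.84395; risk in unexposed = 247/446 = 0.55381.
RR = 0.84395/0.55381 = 1.52389
AR% = (RR − 1)/RR × 100 = (1.52389 − 1)/1.52389 × 100 = 34.3787%

34.4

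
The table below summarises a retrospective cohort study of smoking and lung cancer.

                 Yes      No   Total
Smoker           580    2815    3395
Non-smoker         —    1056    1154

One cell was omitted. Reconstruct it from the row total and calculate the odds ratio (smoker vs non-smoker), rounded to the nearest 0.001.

The missing cell is in the unexposed row: 1154 − 1056 = 98.
So a = 580, b = 2815, c = 98, d = 1056.
OR = (a·d)/(b·c) = (580 × 1056) / (2815 × 98) = 612480 / 275870 = 2.22018

2.220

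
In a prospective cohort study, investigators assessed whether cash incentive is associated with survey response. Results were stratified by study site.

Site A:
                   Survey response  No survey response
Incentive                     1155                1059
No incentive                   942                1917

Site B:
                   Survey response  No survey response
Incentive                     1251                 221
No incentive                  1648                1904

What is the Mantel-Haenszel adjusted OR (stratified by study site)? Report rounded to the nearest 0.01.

3.38

OR_MH = Σ(aᵢdᵢ/nᵢ) / Σ(bᵢcᵢ/nᵢ), where nᵢ is the stratum total.
Stratum 1 (Site A): n = 5073; a·d/n = 1155·1917/5073 = 436.4548; b·c/n = 1059·942/5073 = 196.6446
Stratum 2 (Site B): n = 5024; a·d/n = 1251·1904/5024 = 474.1051; b·c/n = 221·1648/5024 = 72.4936
OR_MH = (436.4548 + 474.1051) / (196.6446 + 72.4936) = 910.5599 / 269.1382 = 3.38324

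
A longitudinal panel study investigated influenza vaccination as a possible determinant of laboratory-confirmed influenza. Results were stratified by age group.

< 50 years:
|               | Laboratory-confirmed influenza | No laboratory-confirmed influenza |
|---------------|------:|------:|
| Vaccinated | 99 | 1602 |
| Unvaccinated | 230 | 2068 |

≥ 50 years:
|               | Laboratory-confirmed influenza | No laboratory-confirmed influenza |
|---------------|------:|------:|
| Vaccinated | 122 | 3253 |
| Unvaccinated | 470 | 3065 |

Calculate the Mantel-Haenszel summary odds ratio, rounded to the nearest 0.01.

OR_MH = Σ(aᵢdᵢ/nᵢ) / Σ(bᵢcᵢ/nᵢ), where nᵢ is the stratum total.
Stratum 1 (< 50 years): n = 3999; a·d/n = 99·2068/3999 = 51.1958; b·c/n = 1602·230/3999 = 92.1380
Stratum 2 (≥ 50 years): n = 6910; a·d/n = 122·3065/6910 = 54.1143; b·c/n = 3253·470/6910 = 221.2605
OR_MH = (51.1958 + 54.1143) / (92.1380 + 221.2605) = 105.3101 / 313.3985 = 0.33603

0.34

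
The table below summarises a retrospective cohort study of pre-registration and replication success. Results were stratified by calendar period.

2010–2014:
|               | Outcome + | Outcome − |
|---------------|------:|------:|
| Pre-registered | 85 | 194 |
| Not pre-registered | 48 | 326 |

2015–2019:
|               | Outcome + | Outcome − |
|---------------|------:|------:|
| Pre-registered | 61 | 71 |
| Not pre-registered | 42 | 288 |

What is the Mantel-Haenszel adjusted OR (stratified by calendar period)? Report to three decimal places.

3.884

OR_MH = Σ(aᵢdᵢ/nᵢ) / Σ(bᵢcᵢ/nᵢ), where nᵢ is the stratum total.
Stratum 1 (2010–2014): n = 653; a·d/n = 85·326/653 = 42.4349; b·c/n = 194·48/653 = 14.2603
Stratum 2 (2015–2019): n = 462; a·d/n = 61·288/462 = 38.0260; b·c/n = 71·42/462 = 6.4545
OR_MH = (42.4349 + 38.0260) / (14.2603 + 6.4545) = 80.4609 / 20.7149 = 3.88421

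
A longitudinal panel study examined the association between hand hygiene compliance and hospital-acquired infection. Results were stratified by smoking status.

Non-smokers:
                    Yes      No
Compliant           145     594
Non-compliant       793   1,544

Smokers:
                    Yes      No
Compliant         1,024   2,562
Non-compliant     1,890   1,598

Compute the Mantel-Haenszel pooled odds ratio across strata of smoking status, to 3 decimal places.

OR_MH = Σ(aᵢdᵢ/nᵢ) / Σ(bᵢcᵢ/nᵢ), where nᵢ is the stratum total.
Stratum 1 (Non-smokers): n = 3076; a·d/n = 145·1544/3076 = 72.7828; b·c/n = 594·793/3076 = 153.1346
Stratum 2 (Smokers): n = 7074; a·d/n = 1024·1598/7074 = 231.3192; b·c/n = 2562·1890/7074 = 684.5038
OR_MH = (72.7828 + 231.3192) / (153.1346 + 684.5038) = 304.1020 / 837.6384 = 0.36305

0.363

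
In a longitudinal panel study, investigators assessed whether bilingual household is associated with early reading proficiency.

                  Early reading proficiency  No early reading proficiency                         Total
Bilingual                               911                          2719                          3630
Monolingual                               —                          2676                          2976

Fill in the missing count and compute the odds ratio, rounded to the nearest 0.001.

2.989

The missing cell is in the unexposed row: 2976 − 2676 = 300.
So a = 911, b = 2719, c = 300, d = 2676.
OR = (a·d)/(b·c) = (911 × 2676) / (2719 × 300) = 2437836 / 815700 = 2.98864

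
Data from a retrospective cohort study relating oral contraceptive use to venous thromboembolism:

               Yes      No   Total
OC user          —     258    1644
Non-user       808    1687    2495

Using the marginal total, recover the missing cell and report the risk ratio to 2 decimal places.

2.60

The missing cell is in the exposed row: 1644 − 258 = 1386.
So a = 1386, b = 258, c = 808, d = 1687.
RR = [a/(a+b)] / [c/(c+d)] = (1386/1644) / (808/2495) = 0.84307/0.32385 = 2.60328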